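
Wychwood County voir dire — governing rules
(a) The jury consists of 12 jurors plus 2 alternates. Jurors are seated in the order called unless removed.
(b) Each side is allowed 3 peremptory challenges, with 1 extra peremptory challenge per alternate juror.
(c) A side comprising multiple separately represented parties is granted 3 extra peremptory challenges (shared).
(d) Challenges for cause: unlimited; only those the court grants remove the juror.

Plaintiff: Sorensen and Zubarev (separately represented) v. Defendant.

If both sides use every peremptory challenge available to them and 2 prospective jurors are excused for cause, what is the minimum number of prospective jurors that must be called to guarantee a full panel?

Seats to fill: 12 + 2 alternates = 14.
Peremptories — Plaintiff: 3 + 1×2 + 3 = 8; Defendant: 3 + 1×2 = 5; total 13.
For-cause removals: 2.
Minimum venire: 14 + 13 + 2 = 29.

29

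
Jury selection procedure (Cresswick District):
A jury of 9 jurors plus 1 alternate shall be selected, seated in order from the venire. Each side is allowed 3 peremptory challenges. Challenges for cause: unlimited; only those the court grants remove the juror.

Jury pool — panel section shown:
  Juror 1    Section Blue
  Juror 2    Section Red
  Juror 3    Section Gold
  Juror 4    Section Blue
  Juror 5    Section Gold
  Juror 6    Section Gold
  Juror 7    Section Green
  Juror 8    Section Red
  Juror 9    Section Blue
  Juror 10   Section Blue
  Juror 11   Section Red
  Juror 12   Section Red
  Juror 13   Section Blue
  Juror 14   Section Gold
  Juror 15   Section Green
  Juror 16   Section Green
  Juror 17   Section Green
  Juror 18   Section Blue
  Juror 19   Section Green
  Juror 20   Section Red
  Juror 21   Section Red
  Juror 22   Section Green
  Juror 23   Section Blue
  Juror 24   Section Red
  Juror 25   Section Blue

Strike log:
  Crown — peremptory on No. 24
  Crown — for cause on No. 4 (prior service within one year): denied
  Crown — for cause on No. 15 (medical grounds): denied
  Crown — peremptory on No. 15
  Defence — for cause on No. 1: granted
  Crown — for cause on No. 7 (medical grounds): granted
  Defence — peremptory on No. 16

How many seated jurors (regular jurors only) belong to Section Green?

Removed: #1, #7, #15, #16, #24.
Seated jurors 1–9: #2, #3, #4, #5, #6, #8, #9, #10, #11 (alternates #12 not counted).
None of those are in Section Green → 0.

0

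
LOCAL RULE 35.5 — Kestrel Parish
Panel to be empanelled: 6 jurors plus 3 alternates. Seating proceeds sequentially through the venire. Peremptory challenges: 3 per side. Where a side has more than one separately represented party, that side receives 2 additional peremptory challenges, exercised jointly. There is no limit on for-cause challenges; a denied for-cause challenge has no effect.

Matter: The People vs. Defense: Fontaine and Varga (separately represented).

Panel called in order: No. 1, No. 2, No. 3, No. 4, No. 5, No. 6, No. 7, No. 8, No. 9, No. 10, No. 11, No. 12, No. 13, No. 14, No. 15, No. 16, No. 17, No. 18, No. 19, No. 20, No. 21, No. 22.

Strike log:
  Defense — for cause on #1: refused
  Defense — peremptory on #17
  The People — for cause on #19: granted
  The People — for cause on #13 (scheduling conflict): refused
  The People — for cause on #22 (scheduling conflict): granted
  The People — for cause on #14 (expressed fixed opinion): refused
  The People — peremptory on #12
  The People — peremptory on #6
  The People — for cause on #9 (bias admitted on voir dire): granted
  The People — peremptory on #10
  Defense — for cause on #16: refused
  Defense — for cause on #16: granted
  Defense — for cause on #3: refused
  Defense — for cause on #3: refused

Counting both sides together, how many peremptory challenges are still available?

4

The People allotment: 3. Defense allotment: 3 base + 2 multi-party = 5.
The People peremptories used: #12, #6, #10 — 3 (for-cause on #19, #13, #22, #14, #9 don't count).
Defense peremptories used: #17 — 1 (for-cause on #1, #16, #16, #3, #3 don't count).
Remaining: (3 − 3) + (5 − 1) = 4.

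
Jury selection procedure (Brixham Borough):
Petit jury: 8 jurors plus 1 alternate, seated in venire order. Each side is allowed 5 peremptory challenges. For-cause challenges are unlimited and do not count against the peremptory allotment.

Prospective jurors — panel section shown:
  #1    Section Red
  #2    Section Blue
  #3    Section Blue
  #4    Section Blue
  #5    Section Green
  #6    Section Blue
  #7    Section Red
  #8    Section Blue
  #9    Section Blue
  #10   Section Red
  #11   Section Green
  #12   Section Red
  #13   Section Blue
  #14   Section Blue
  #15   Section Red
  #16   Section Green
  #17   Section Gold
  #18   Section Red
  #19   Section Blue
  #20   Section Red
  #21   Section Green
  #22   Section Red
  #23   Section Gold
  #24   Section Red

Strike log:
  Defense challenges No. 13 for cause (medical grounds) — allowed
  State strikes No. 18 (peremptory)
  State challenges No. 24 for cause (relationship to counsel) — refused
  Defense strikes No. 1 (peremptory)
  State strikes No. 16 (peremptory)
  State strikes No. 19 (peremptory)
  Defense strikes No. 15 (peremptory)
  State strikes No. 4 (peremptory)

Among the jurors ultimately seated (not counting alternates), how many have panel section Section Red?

2

Removed: #1, #4, #13, #15, #16, #18, #19.
Seated jurors 1–8: #2, #3, #5, #6, #7, #8, #9, #10 (alternates #11 not counted).
Of those, in Section Red: #7, #10 → 2.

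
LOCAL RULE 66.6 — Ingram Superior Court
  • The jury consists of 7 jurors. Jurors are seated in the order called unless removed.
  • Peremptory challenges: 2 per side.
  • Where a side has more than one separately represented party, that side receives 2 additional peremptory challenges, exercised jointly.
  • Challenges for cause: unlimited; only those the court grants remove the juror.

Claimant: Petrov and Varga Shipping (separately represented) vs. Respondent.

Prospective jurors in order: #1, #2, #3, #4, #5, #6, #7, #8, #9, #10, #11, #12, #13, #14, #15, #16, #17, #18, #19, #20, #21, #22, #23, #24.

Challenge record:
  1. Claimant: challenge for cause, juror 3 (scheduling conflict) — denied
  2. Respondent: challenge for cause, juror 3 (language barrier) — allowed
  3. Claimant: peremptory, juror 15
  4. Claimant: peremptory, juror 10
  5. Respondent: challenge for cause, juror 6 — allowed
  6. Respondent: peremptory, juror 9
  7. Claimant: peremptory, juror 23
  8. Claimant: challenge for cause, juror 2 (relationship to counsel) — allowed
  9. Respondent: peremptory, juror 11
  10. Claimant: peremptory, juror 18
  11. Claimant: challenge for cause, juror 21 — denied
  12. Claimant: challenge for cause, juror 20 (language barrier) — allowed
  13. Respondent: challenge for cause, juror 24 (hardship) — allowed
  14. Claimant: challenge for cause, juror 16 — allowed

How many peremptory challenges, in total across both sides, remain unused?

0

Claimant allotment: 2 base + 2 multi-party = 4. Respondent allotment: 2.
Claimant peremptories used: #15, #10, #23, #18 — 4 (for-cause on #3, #2, #21, #20, #16 don't count).
Respondent peremptories used: #9, #11 — 2 (for-cause on #3, #6, #24 don't count).
Remaining: (4 − 4) + (2 − 2) = 0.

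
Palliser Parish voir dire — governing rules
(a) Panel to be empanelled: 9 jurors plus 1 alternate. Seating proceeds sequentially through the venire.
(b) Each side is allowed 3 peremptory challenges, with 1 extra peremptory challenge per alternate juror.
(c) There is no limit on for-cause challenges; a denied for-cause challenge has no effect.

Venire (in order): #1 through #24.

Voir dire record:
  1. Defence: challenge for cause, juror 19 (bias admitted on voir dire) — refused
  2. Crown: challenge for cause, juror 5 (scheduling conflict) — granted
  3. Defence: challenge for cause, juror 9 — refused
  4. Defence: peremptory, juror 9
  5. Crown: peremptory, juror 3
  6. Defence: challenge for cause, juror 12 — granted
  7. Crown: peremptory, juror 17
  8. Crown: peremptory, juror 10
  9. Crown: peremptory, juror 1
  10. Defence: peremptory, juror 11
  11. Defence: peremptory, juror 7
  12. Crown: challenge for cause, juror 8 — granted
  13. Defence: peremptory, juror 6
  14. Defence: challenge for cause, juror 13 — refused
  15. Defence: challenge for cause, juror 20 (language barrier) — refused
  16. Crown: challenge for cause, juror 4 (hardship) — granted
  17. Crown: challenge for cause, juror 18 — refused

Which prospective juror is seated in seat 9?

Removed: #1, #3, #4, #5, #6, #7, #8, #9, #10, #11, #12, #17. (#13, #18, #19, #20 stay — for-cause denied.)
Filling seats in venire order through position 9: #2, #13, #14, #15, #16, #18, #19, #20, #21.
So seat 9 is #21.

21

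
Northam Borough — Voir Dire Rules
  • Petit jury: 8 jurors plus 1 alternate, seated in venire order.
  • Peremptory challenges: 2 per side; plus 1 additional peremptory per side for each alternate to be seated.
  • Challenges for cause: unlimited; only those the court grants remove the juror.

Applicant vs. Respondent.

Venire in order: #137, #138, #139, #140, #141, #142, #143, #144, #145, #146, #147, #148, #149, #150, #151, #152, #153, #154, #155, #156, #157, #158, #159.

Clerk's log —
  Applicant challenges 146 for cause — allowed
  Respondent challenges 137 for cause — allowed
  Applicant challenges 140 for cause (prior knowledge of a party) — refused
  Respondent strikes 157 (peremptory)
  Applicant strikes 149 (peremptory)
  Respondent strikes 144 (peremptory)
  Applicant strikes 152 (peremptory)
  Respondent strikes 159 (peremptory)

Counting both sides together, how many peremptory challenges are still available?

1

Applicant allotment: 2 base + 1 × 1 alternate = 3. Respondent allotment: 2 base + 1 × 1 alternate = 3.
Applicant peremptories used: #149, #152 — 2 (for-cause on #146, #140 don't count).
Respondent peremptories used: #157, #144, #159 — 3 (the for-cause on #137 doesn't count).
Remaining: (3 − 2) + (3 − 3) = 1.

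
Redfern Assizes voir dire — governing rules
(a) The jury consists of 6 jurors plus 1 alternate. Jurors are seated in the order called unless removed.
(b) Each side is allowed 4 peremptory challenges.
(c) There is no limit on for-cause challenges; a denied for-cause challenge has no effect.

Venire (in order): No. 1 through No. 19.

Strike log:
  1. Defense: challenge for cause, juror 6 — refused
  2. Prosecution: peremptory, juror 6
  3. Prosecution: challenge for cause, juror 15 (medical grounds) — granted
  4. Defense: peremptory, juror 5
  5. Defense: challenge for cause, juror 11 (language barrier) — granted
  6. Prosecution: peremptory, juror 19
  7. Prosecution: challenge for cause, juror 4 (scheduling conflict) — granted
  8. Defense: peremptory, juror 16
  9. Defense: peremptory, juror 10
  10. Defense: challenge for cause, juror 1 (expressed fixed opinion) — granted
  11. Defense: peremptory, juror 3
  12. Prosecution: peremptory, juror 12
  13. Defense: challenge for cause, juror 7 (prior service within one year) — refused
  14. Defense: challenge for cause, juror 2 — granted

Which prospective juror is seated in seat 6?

Removed: #1, #2, #3, #4, #5, #6, #10, #11, #12, #15, #16, #19. (#7 stays — for-cause denied.)
Seating in order: seats 1–6 → #7, #8, #9, #13, #14, #17; alternates → #18.
So seat 6 is #17.

17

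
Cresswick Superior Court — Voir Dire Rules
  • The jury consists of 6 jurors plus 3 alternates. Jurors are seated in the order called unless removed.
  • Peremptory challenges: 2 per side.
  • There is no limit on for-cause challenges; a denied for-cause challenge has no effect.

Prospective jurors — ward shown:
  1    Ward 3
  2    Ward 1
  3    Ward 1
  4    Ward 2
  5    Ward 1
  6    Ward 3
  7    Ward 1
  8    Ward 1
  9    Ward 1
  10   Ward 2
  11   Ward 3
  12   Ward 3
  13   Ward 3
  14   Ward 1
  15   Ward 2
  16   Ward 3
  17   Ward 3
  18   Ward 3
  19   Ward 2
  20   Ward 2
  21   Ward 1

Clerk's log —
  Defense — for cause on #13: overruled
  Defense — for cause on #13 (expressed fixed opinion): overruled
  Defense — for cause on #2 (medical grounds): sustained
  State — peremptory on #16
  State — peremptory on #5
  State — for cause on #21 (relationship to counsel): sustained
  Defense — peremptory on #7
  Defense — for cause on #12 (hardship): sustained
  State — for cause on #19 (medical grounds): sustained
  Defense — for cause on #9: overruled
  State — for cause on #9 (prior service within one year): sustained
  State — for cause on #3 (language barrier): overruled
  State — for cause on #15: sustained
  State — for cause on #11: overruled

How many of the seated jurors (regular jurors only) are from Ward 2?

2

Removed: #2, #5, #7, #9, #12, #15, #16, #19, #21.
Seated jurors 1–6: #1, #3, #4, #6, #8, #10 (alternates #11, #13, #14 not counted).
Of those, in Ward 2: #4, #10 → 2.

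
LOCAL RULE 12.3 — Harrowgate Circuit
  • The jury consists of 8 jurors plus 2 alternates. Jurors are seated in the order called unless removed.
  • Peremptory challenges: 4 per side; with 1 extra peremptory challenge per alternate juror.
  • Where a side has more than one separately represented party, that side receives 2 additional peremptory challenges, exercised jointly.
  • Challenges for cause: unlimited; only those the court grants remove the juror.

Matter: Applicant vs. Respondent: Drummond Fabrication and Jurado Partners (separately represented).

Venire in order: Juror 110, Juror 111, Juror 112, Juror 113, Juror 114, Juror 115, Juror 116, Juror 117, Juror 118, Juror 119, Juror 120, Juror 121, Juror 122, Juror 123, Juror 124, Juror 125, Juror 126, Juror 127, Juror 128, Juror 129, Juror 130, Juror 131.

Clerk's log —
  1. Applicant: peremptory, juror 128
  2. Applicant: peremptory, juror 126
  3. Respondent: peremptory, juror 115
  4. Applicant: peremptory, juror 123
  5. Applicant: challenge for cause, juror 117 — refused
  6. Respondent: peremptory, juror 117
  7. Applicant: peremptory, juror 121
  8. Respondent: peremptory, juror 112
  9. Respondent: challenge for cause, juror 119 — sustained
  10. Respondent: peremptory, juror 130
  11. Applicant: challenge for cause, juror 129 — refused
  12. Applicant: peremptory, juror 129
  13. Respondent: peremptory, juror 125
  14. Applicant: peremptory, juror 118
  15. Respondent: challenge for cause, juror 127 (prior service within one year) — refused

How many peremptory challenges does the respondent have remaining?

Respondent allotment: 4 base + 1 × 2 alternates + 2 multi-party = 8.
Respondent peremptories used: #115, #117, #112, #130, #125 — 5 (for-cause on #119, #127 don't count).
Remaining: 8 − 5 = 3.

3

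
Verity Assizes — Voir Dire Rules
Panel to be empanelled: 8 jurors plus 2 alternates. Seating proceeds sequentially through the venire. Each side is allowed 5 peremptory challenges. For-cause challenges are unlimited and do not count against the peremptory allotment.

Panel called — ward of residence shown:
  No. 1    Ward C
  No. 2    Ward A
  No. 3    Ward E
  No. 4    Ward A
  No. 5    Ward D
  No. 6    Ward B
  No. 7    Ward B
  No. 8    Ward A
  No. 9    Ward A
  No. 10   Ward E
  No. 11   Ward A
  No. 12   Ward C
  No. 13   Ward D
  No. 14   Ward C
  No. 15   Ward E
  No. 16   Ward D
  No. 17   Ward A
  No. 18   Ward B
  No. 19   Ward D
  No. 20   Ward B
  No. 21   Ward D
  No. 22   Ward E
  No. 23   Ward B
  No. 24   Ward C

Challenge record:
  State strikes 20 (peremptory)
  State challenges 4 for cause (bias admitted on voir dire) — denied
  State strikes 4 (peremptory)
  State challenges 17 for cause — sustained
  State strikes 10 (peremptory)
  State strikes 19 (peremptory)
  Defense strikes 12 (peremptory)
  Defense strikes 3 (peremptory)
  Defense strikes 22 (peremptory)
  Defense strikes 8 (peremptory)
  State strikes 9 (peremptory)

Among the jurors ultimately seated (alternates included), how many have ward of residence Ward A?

2

Removed: #3, #4, #8, #9, #10, #12, #17, #19, #20, #22.
Seated (10 incl. alternates): #1, #2, #5, #6, #7, #11, #13, #14, #15, #16.
Of those, in Ward A: #2, #11 → 2.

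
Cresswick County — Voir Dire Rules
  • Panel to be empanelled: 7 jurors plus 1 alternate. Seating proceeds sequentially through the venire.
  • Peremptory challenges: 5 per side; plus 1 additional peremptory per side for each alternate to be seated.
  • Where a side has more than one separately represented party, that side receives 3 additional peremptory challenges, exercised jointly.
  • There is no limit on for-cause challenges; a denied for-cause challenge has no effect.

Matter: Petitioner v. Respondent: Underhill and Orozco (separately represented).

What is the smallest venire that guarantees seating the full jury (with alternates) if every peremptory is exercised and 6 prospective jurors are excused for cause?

29

Seats to fill: 7 + 1 alternates = 8.
Peremptories — Petitioner: 5 + 1×1 = 6; Respondent: 5 + 1×1 + 3 = 9; total 15.
For-cause removals: 6.
Minimum venire: 8 + 15 + 6 = 29.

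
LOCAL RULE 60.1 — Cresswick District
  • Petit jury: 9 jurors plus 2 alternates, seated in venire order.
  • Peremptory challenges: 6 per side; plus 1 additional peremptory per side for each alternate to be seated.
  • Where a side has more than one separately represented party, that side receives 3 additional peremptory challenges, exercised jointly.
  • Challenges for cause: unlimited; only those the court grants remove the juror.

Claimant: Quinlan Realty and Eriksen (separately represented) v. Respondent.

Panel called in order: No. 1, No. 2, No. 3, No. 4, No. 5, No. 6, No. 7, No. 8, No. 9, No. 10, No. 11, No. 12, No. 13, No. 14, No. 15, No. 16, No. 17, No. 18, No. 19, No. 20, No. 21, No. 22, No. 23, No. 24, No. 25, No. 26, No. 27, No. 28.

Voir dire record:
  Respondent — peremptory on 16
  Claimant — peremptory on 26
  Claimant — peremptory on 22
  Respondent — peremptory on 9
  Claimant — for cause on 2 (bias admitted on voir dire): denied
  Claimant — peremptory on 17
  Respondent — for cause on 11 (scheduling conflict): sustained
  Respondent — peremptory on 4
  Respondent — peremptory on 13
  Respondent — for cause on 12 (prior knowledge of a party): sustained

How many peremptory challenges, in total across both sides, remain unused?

Claimant allotment: 6 base + 1 × 2 alternates + 3 multi-party = 11. Respondent allotment: 6 base + 1 × 2 alternates = 8.
Claimant peremptories used: #26, #22, #17 — 3 (the for-cause on #2 doesn't count).
Respondent peremptories used: #16, #9, #4, #13 — 4 (for-cause on #11, #12 don't count).
Remaining: (11 − 3) + (8 − 4) = 12.

12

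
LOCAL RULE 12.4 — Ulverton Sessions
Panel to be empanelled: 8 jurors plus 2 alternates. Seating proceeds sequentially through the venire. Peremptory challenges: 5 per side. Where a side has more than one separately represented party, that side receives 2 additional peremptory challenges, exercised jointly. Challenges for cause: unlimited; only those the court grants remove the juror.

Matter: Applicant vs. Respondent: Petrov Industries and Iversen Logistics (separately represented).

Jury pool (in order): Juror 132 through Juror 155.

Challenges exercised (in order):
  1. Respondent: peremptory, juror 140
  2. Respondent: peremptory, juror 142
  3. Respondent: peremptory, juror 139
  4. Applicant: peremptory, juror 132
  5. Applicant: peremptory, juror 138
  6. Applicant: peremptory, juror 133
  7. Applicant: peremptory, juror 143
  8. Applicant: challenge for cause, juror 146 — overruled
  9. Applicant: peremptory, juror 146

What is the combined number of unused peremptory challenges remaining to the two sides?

Applicant allotment: 5. Respondent allotment: 5 base + 2 multi-party = 7.
Applicant peremptories used: #132, #138, #133, #143, #146 — 5 (the for-cause on #146 doesn't count).
Respondent peremptories used: #140, #142, #139 — 3.
Remaining: (5 − 5) + (7 − 3) = 4.

4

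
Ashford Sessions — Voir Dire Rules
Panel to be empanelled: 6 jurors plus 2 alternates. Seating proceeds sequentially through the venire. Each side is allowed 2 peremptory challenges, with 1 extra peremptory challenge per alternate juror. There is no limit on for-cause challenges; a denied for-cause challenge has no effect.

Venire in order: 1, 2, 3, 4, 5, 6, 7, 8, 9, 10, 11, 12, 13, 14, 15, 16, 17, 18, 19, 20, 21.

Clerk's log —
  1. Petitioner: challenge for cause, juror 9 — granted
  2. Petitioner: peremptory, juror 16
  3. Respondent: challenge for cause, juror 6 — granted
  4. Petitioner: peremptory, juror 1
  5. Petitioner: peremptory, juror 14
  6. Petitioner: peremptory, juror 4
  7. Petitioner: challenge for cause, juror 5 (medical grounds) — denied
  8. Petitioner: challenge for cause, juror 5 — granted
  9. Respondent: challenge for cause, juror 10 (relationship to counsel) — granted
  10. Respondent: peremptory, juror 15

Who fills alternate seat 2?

17

Removed: #1, #4, #5, #6, #9, #10, #14, #15, #16.
Filling seats in venire order through position 8: #2, #3, #7, #8, #11, #12, #13, #17.
So alternate 2 is #17.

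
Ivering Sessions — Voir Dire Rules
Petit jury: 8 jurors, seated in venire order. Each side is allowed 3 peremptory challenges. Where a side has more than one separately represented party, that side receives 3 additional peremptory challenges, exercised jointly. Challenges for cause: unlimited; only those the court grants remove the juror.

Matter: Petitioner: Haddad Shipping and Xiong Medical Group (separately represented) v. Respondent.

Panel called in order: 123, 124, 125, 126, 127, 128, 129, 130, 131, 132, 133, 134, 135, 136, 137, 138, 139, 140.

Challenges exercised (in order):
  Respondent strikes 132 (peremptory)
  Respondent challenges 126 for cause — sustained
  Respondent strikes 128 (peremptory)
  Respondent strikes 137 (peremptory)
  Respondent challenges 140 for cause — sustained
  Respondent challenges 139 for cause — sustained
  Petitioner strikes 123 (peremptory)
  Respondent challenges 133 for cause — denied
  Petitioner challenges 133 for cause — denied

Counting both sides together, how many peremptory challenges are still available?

5

Petitioner allotment: 3 base + 3 multi-party = 6. Respondent allotment: 3.
Petitioner peremptories used: #123 — 1 (the for-cause on #133 doesn't count).
Respondent peremptories used: #132, #128, #137 — 3 (for-cause on #126, #140, #139, #133 don't count).
Remaining: (6 − 1) + (3 − 3) = 5.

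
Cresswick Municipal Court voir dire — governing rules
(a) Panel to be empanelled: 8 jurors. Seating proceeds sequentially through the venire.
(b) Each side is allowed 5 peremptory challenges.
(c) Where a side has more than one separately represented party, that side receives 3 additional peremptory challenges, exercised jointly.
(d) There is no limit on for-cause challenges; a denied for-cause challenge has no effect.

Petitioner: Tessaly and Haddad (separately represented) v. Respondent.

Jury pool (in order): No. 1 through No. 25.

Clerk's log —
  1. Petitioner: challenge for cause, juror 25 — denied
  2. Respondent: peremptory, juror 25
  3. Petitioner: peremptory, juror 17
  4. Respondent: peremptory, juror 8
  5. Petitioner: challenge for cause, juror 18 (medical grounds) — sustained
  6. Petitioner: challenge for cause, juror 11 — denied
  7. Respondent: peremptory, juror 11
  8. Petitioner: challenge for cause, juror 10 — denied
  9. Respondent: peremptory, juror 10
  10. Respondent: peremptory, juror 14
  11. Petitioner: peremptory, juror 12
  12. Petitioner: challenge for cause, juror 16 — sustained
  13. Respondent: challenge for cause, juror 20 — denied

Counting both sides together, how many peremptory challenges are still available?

Petitioner allotment: 5 base + 3 multi-party = 8. Respondent allotment: 5.
Petitioner peremptories used: #17, #12 — 2 (for-cause on #25, #18, #11, #10, #16 don't count).
Respondent peremptories used: #25, #8, #11, #10, #14 — 5 (the for-cause on #20 doesn't count).
Remaining: (8 − 2) + (5 − 5) = 6.

6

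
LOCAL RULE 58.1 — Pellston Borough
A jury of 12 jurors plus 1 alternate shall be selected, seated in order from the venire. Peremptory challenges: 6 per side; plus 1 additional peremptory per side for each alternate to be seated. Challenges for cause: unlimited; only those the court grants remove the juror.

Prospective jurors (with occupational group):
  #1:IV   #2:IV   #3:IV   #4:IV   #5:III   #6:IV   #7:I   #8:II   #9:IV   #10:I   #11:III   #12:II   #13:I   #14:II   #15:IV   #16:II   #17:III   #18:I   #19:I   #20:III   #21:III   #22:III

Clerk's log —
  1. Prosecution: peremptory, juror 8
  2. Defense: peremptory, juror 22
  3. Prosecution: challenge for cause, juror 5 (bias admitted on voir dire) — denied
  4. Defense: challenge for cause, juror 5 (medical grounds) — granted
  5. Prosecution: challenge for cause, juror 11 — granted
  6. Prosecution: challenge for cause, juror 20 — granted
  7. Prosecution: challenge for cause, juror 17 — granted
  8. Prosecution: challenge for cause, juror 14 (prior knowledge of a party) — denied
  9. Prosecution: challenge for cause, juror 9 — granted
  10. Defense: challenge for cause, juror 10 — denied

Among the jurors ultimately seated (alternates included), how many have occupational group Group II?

3

Removed: #5, #8, #9, #11, #17, #20, #22.
Seated (13 incl. alternates): #1, #2, #3, #4, #6, #7, #10, #12, #13, #14, #15, #16, #18.
Of those, in Group II: #12, #14, #16 → 3.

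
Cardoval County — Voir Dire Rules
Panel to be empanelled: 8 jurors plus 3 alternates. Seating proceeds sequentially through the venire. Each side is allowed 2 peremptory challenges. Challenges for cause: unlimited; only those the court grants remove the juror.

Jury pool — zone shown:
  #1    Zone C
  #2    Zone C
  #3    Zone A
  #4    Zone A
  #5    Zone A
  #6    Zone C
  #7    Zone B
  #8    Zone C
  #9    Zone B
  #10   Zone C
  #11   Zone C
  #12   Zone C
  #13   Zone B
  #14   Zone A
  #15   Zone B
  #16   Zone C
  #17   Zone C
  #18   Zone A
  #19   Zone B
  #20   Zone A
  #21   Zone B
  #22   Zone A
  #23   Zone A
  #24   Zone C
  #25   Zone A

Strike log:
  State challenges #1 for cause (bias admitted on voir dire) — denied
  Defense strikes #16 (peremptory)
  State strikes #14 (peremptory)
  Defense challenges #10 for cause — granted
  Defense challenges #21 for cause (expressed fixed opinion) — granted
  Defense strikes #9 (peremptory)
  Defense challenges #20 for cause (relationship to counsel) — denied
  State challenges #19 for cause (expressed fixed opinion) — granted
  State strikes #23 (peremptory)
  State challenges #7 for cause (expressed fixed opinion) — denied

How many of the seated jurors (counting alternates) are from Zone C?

Removed: #9, #10, #14, #16, #19, #21, #23.
Seated (11 incl. alternates): #1, #2, #3, #4, #5, #6, #7, #8, #11, #12, #13.
Of those, in Zone C: #1, #2, #6, #8, #11, #12 → 6.

6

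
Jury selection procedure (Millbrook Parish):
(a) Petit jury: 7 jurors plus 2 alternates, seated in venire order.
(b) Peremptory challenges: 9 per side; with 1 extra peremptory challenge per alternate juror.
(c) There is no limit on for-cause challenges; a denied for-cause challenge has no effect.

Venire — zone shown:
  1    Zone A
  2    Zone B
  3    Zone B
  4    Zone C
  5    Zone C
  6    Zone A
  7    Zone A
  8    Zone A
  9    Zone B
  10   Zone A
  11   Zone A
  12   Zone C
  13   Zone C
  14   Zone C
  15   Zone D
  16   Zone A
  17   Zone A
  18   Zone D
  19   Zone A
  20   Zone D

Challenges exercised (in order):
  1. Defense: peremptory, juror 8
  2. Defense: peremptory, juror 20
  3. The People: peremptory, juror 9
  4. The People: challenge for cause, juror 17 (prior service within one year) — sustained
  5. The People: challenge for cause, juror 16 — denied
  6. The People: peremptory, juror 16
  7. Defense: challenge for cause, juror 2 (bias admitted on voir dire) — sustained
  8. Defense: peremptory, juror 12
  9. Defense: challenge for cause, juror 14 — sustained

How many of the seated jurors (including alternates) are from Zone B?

Removed: #2, #8, #9, #12, #14, #16, #17, #20.
Seated (9 incl. alternates): #1, #3, #4, #5, #6, #7, #10, #11, #13.
Of those, in Zone B: #3 → 1.

1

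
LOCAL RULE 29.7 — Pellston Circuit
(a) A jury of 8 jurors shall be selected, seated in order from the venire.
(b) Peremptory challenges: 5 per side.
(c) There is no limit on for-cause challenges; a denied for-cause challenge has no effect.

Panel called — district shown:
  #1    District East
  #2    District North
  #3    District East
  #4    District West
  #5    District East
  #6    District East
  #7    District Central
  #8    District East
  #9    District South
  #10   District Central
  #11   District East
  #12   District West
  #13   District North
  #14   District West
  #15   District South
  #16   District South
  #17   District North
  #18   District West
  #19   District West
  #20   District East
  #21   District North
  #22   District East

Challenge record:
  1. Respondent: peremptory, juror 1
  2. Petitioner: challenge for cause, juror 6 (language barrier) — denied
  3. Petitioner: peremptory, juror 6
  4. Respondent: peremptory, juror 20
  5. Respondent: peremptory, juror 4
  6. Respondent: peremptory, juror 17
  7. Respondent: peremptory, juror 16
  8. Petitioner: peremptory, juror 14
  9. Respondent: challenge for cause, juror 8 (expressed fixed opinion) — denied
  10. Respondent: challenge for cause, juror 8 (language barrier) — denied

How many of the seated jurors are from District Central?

2

Removed: #1, #4, #6, #14, #16, #17, #20.
Seated jurors 1–8: #2, #3, #5, #7, #8, #9, #10, #11.
Of those, in District Central: #7, #10 → 2.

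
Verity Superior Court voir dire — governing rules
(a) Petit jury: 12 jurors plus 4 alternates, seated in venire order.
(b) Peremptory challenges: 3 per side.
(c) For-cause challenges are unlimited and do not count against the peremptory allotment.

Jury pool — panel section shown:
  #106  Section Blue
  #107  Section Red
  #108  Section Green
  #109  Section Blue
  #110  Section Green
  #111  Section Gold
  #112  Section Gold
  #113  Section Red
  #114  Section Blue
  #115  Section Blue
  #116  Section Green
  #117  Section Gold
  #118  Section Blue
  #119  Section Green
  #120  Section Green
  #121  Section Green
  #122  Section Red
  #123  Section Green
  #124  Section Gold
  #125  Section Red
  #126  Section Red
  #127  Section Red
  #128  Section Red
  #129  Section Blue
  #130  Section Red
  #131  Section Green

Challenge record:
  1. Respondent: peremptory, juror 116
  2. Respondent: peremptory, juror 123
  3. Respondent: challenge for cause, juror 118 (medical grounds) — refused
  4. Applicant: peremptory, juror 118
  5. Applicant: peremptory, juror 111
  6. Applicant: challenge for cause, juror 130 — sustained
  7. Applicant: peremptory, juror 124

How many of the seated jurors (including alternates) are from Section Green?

5

Removed: #111, #116, #118, #123, #124, #130.
Seated (16 incl. alternates): #106, #107, #108, #109, #110, #112, #113, #114, #115, #117, #119, #120, #121, #122, #125, #126.
Of those, in Section Green: #108, #110, #119, #120, #121 → 5.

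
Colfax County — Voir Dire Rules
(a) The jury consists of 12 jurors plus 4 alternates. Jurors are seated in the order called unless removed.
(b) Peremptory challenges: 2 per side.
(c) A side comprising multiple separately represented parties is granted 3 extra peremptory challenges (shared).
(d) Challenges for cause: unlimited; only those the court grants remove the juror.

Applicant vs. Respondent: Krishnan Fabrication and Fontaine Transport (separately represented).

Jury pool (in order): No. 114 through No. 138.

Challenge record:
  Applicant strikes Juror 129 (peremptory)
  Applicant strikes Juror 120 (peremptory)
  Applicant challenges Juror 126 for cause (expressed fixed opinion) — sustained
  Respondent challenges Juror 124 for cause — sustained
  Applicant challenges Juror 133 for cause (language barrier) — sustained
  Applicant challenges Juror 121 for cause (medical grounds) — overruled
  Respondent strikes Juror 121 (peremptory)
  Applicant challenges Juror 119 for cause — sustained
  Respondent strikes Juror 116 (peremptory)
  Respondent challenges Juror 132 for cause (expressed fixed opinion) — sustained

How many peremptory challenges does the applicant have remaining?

Applicant allotment: 2.
Applicant peremptories used: #129, #120 — 2 (for-cause on #126, #133, #121, #119 don't count).
Remaining: 2 − 2 = 0.

0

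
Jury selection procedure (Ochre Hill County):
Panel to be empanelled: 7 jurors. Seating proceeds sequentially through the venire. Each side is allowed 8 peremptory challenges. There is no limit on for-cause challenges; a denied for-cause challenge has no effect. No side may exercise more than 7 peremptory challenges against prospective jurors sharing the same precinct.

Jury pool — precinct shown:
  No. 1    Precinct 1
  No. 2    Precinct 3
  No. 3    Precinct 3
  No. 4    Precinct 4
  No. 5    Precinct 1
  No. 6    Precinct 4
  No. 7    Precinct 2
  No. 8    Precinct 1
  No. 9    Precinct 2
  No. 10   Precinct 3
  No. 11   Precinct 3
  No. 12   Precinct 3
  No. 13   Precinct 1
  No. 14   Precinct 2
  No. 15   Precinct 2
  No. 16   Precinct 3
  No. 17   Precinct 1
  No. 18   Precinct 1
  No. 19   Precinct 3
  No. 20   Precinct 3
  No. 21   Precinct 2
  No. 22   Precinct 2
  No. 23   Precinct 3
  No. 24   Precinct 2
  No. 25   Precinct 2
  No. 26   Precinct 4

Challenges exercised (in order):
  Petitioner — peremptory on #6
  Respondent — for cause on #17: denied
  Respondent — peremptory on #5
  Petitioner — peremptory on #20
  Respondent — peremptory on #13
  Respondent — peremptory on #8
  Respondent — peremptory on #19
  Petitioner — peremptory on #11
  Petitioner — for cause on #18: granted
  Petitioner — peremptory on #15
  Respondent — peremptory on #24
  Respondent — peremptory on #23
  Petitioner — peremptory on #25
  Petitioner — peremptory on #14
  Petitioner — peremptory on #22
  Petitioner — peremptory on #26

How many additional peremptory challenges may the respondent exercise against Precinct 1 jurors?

2

Respondent peremptories so far: #5, #13, #8, #19, #24, #23 — 6 of 8 used, 2 left overall.
Against Precinct 1: #5, #13, #8 — 3 used; per-precinct cap 7 leaves 4.
Binding limit: min(2, 4) = 2.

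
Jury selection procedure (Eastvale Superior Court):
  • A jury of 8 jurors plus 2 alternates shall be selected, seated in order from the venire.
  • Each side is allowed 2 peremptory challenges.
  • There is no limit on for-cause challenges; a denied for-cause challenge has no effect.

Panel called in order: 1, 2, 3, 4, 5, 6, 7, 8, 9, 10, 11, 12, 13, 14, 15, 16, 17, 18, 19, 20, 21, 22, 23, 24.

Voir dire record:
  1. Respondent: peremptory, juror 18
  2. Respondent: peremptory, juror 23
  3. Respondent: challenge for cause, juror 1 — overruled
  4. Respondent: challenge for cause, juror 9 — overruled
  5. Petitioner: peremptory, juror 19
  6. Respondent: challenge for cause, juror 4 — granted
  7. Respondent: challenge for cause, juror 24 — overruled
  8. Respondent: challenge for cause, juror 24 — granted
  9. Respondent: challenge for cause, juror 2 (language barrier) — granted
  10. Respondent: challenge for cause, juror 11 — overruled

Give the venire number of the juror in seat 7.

Removed: #2, #4, #18, #19, #23, #24. (#1, #9, #11 stay — for-cause denied.)
Seating in order: seats 1–8 → #1, #3, #5, #6, #7, #8, #9, #10; alternates → #11, #12.
So seat 7 is #9.

9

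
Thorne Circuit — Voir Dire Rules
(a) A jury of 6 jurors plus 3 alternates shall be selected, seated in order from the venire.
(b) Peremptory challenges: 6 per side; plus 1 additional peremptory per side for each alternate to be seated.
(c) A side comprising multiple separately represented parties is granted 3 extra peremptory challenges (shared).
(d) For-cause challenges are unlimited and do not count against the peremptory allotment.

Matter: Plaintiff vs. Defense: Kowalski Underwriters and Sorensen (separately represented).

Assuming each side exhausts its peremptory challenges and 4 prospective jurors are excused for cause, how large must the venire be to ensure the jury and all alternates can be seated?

Seats to fill: 6 + 3 alternates = 9.
Peremptories — Plaintiff: 6 + 1×3 = 9; Defense: 6 + 1×3 + 3 = 12; total 21.
For-cause removals: 4.
Minimum venire: 9 + 21 + 4 = 34.

34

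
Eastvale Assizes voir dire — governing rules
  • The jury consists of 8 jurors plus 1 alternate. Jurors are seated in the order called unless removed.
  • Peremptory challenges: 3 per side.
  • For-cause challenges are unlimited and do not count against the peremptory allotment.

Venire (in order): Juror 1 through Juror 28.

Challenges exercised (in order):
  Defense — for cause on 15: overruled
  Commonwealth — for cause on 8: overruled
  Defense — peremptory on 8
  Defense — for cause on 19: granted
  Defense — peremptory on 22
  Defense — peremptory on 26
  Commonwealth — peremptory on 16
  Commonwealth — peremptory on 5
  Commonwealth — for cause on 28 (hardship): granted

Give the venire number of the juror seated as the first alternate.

Removed: #5, #8, #16, #19, #22, #26, #28. (#15 stays — for-cause denied.)
Seating in order: seats 1–8 → #1, #2, #3, #4, #6, #7, #9, #10; alternates → #11.
So alternate 1 is #11.

11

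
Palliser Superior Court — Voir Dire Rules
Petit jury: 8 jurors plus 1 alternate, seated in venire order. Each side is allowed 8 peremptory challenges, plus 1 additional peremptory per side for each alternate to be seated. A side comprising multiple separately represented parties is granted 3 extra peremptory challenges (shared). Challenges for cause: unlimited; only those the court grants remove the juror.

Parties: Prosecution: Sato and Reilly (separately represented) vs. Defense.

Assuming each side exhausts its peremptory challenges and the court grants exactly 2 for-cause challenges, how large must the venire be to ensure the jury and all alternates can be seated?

32

Seats to fill: 8 + 1 alternates = 9.
Peremptories — Prosecution: 8 + 1×1 + 3 = 12; Defense: 8 + 1×1 = 9; total 21.
For-cause removals: 2.
Minimum venire: 9 + 21 + 2 = 32.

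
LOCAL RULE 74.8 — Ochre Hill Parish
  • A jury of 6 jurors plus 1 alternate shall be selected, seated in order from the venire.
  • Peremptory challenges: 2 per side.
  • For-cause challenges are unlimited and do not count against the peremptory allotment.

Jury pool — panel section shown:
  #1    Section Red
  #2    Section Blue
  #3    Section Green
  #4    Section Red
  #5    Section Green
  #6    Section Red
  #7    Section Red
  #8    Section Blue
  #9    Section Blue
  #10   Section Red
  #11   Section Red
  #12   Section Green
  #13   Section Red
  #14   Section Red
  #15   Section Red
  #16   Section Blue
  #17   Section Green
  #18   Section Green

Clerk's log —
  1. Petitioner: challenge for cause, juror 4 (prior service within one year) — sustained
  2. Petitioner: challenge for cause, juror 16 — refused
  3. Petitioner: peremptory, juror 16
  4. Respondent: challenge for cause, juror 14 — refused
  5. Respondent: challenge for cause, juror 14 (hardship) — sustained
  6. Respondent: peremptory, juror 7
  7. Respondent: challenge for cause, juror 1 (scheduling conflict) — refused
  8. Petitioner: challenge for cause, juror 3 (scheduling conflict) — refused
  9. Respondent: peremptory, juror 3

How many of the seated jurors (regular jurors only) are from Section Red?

Removed: #3, #4, #7, #14, #16.
Seated jurors 1–6: #1, #2, #5, #6, #8, #9 (alternates #10 not counted).
Of those, in Section Red: #1, #6 → 2.

2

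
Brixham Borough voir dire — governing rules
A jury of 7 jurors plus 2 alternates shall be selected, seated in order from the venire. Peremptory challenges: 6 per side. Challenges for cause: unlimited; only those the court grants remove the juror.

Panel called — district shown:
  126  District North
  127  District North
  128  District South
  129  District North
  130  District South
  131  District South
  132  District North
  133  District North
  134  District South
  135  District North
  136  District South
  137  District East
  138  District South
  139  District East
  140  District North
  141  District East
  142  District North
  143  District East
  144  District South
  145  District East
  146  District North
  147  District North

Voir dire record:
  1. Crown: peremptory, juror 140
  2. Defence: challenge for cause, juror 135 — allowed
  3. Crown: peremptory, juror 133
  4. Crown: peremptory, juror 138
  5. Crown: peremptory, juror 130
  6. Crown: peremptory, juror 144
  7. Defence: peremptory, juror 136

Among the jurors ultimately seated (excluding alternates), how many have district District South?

Removed: #130, #133, #135, #136, #138, #140, #144.
Seated jurors 1–7: #126, #127, #128, #129, #131, #132, #134 (alternates #137, #139 not counted).
Of those, in District South: #128, #131, #134 → 3.

3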